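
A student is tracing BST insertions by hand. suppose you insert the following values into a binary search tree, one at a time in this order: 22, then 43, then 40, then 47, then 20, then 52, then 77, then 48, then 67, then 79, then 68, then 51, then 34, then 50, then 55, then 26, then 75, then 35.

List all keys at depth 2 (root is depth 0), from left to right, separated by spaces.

Insert 22: tree is empty, so 22 becomes the root.
Insert 43: 43 > 22 → go right. Place as right child of 22.
Insert 40: 40 > 22 → go right; 40 < 43 → go left. Place as left child of 43.
Insert 47: 47 > 22 → go right; 47 > 43 → go right. Place as right child of 43.
Insert 20: 20 < 22 → go left. Place as left child of 22.
Insert 52: 52 > 22 → go right; 52 > 43 → go right; 52 > 47 → go right. Place as right child of 47.
Insert 77: 77 > 22 → go right; 77 > 43 → go right; 77 > 47 → go right; 77 > 52 → go right. Place as right child of 52.
Insert 48: 48 > 22 → go right; 48 > 43 → go right; 48 > 47 → go right; 48 < 52 → go left. Place as left child of 52.
Insert 67: 67 > 22 → go right; 67 > 43 → go right; 67 > 47 → go right; 67 > 52 → go right; 67 < 77 → go left. Place as left child of 77.
Insert 79: 79 > 22 → go right; 79 > 43 → go right; 79 > 47 → go right; 79 > 52 → go right; 79 > 77 → go right. Place as right child of 77.
Insert 68: 68 > 22 → go right; 68 > 43 → go right; 68 > 47 → go right; 68 > 52 → go right; 68 < 77 → go left; 68 > 67 → go right. Place as right child of 67.
Insert 51: 51 > 22 → go right; 51 > 43 → go right; 51 > 47 → go right; 51 < 52 → go left; 51 > 48 → go right. Place as right child of 48.
Insert 34: 34 > 22 → go right; 34 < 43 → go left; 34 < 40 → go left. Place as left child of 40.
Insert 50: 50 > 22 → go right; 50 > 43 → go right; 50 > 47 → go right; 50 < 52 → go left; 50 > 48 → go right; 50 < 51 → go left. Place as left child of 51.
Insert 55: 55 > 22 → go right; 55 > 43 → go right; 55 > 47 → go right; 55 > 52 → go right; 55 < 77 → go left; 55 < 67 → go left. Place as left child of 67.
Insert 26: 26 > 22 → go right; 26 < 43 → go left; 26 < 40 → go left; 26 < 34 → go left. Place as left child of 34.
Insert 75: 75 > 22 → go right; 75 > 43 → go right; 75 > 47 → go right; 75 > 52 → go right; 75 < 77 → go left; 75 > 67 → go right; 75 > 68 → go right. Place as right child of 68.
Insert 35: 35 > 22 → go right; 35 < 43 → go left; 35 < 40 → go left; 35 > 34 → go right. Place as right child of 34.

40 47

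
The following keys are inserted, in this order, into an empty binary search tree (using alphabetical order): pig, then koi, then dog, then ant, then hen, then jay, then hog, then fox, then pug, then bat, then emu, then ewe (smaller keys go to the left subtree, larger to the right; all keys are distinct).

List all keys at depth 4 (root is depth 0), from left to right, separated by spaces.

Insert pig: tree is empty, so pig becomes the root.
Insert koi: koi < pig → go left. Place as left child of pig.
Insert dog: dog < pig → go left; dog < koi → go left. Place as left child of koi.
Insert ant: ant < pig → go left; ant < koi → go left; ant < dog → go left. Place as left child of dog.
Insert hen: hen < pig → go left; hen < koi → go left; hen > dog → go right. Place as right child of dog.
Insert jay: jay < pig → go left; jay < koi → go left; jay > dog → go right; jay > hen → go right. Place as right child of hen.
Insert hog: hog < pig → go left; hog < koi → go left; hog > dog → go right; hog > hen → go right; hog < jay → go left. Place as left child of jay.
Insert fox: fox < pig → go left; fox < koi → go left; fox > dog → go right; fox < hen → go left. Place as left child of hen.
Insert pug: pug > pig → go right. Place as right child of pig.
Insert bat: bat < pig → go left; bat < koi → go left; bat < dog → go left; bat > ant → go right. Place as right child of ant.
Insert emu: emu < pig → go left; emu < koi → go left; emu > dog → go right; emu < hen → go left; emu < fox → go left. Place as left child of fox.
Insert ewe: ewe < pig → go left; ewe < koi → go left; ewe > dog → go right; ewe < hen → go left; ewe < fox → go left; ewe > emu → go right. Place as right child of emu.

bat fox jay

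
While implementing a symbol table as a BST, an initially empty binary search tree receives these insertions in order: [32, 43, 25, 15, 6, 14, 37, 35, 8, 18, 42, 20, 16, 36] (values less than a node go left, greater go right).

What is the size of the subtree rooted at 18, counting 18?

Insert 32: tree is empty, so 32 becomes the root.
Insert 43: 43 > 32 → go right. Place as right child of 32.
Insert 25: 25 < 32 → go left. Place as left child of 32.
Insert 15: 15 < 32 → go left; 15 < 25 → go left. Place as left child of 25.
Insert 6: 6 < 32 → go left; 6 < 25 → go left; 6 < 15 → go left. Place as left child of 15.
Insert 14: 14 < 32 → go left; 14 < 25 → go left; 14 < 15 → go left; 14 > 6 → go right. Place as right child of 6.
Insert 37: 37 > 32 → go right; 37 < 43 → go left. Place as left child of 43.
Insert 35: 35 > 32 → go right; 35 < 43 → go left; 35 < 37 → go left. Place as left child of 37.
Insert 8: 8 < 32 → go left; 8 < 25 → go left; 8 < 15 → go left; 8 > 6 → go right; 8 < 14 → go left. Place as left child of 14.
Insert 18: 18 < 32 → go left; 18 < 25 → go left; 18 > 15 → go right. Place as right child of 15.
Insert 42: 42 > 32 → go right; 42 < 43 → go left; 42 > 37 → go right. Place as right child of 37.
Insert 20: 20 < 32 → go left; 20 < 25 → go left; 20 > 15 → go right; 20 > 18 → go right. Place as right child of 18.
Insert 16: 16 < 32 → go left; 16 < 25 → go left; 16 > 15 → go right; 16 < 18 → go left. Place as left child of 18.
Insert 36: 36 > 32 → go right; 36 < 43 → go left; 36 < 37 → go left; 36 > 35 → go right. Place as right child of 35.

Subtree rooted at 18 contains: 18, 16, 20 — 3 nodes.

3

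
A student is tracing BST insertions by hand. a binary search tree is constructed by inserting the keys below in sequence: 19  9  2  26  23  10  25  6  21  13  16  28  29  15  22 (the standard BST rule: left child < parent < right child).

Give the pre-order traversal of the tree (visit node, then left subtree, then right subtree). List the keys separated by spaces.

19 9 2 6 10 13 16 15 26 23 21 22 25 28 29

Resulting structure (node: left, right):
  19: L=9, R=26
  9: L=2, R=10
  2: L=–, R=6
  26: L=23, R=28
  23: L=21, R=25
  10: L=–, R=13
  25: L=–, R=–
  6: L=–, R=–
  21: L=–, R=22
  13: L=–, R=16
  16: L=15, R=–
  28: L=–, R=29
  29: L=–, R=–
  15: L=–, R=–
  22: L=–, R=–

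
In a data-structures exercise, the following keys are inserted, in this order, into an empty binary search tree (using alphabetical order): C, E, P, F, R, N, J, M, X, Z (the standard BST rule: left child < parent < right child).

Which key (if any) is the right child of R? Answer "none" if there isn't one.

X

Insert C: tree is empty, so C becomes the root.
Insert E: E > C → go right. Place as right child of C.
Insert P: P > C → go right; P > E → go right. Place as right child of E.
Insert F: F > C → go right; F > E → go right; F < P → go left. Place as left child of P.
Insert R: R > C → go right; R > E → go right; R > P → go right. Place as right child of P.
Insert N: N > C → go right; N > E → go right; N < P → go left; N > F → go right. Place as right child of F.
Insert J: J > C → go right; J > E → go right; J < P → go left; J > F → go right; J < N → go left. Place as left child of N.
Insert M: M > C → go right; M > E → go right; M < P → go left; M > F → go right; M < N → go left; M > J → go right. Place as right child of J.
Insert X: X > C → go right; X > E → go right; X > P → go right; X > R → go right. Place as right child of R.
Insert Z: Z > C → go right; Z > E → go right; Z > P → go right; Z > R → go right; Z > X → go right. Place as right child of X.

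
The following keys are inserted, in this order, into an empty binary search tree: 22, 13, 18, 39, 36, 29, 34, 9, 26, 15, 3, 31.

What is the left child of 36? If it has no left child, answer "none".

22: root
13: left child of 22 (depth 1)
18: right child of 13 (depth 2)
39: right child of 22 (depth 1)
36: left child of 39 (depth 2)
29: left child of 36 (depth 3)
34: right child of 29 (depth 4)
9: left child of 13 (depth 2)
26: left child of 29 (depth 4)
15: left child of 18 (depth 3)
3: left child of 9 (depth 3)
31: left child of 34 (depth 5)

29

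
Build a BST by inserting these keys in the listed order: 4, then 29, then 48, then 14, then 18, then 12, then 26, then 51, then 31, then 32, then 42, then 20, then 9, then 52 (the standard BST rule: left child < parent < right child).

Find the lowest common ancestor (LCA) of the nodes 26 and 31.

29

Resulting structure (node: left, right):
  4: L=–, R=29
  29: L=14, R=48
  48: L=31, R=51
  14: L=12, R=18
  18: L=–, R=26
  12: L=9, R=–
  26: L=20, R=–
  51: L=–, R=52
  31: L=–, R=32
  32: L=–, R=42
  42: L=–, R=–
  20: L=–, R=–
  9: L=–, R=–
  52: L=–, R=–

Path to 26: 4 → 29 → 14 → 18 → 26
Path to 31: 4 → 29 → 48 → 31
The paths share a prefix ending at 29, then split left and right.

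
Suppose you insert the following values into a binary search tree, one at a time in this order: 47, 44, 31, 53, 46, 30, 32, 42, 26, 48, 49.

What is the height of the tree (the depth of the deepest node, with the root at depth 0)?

4

47: root
44: left child of 47 (depth 1)
31: left child of 44 (depth 2)
53: right child of 47 (depth 1)
46: right child of 44 (depth 2)
30: left child of 31 (depth 3)
32: right child of 31 (depth 3)
42: right child of 32 (depth 4)
26: left child of 30 (depth 4)
48: left child of 53 (depth 2)
49: right child of 48 (depth 3)

The deepest node is 42 at depth 4.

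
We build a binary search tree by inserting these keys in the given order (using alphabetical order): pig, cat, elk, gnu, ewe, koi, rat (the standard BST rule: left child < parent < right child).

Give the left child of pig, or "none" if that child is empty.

Insert pig: tree is empty, so pig becomes the root.
Insert cat: cat < pig → go left. Place as left child of pig.
Insert elk: elk < pig → go left; elk > cat → go right. Place as right child of cat.
Insert gnu: gnu < pig → go left; gnu > cat → go right; gnu > elk → go right. Place as right child of elk.
Insert ewe: ewe < pig → go left; ewe > cat → go right; ewe > elk → go right; ewe < gnu → go left. Place as left child of gnu.
Insert koi: koi < pig → go left; koi > cat → go right; koi > elk → go right; koi > gnu → go right. Place as right child of gnu.
Insert rat: rat > pig → go right. Place as right child of pig.

cat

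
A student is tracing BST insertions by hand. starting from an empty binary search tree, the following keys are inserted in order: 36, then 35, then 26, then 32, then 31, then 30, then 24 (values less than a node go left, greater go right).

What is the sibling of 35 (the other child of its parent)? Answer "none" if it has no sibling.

none

Resulting structure (node: left, right):
  36: L=35, R=–
  35: L=26, R=–
  26: L=24, R=32
  32: L=31, R=–
  31: L=30, R=–
  30: L=–, R=–
  24: L=–, R=–

35's parent is 36, which has only one child.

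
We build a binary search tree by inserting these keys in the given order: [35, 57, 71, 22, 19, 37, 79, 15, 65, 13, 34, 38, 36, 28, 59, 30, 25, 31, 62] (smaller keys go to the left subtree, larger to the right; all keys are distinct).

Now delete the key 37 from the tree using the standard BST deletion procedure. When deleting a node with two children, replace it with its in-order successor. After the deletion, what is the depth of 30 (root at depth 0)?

Resulting structure (node: left, right):
  35: L=22, R=57
  57: L=37, R=71
  71: L=65, R=79
  22: L=19, R=34
  19: L=15, R=–
  37: L=36, R=38
  79: L=–, R=–
  15: L=13, R=–
  65: L=59, R=–
  13: L=–, R=–
  34: L=28, R=–
  38: L=–, R=–
  36: L=–, R=–
  28: L=25, R=30
  59: L=–, R=62
  30: L=–, R=31
  25: L=–, R=–
  31: L=–, R=–
  62: L=–, R=–

Delete 37 (two children — replace with in-order successor).
After deletion, path to 30: 35 → 22 → 34 → 28 → 30.

4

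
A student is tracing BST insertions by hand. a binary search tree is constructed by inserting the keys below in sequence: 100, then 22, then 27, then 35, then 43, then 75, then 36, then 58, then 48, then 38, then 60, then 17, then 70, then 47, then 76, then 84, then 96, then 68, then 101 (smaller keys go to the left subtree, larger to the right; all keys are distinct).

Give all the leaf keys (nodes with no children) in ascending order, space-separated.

17 38 47 68 96 101

Insert 100: tree is empty, so 100 becomes the root.
Insert 22: 22 < 100 → go left. Place as left child of 100.
Insert 27: 27 < 100 → go left; 27 > 22 → go right. Place as right child of 22.
Insert 35: 35 < 100 → go left; 35 > 22 → go right; 35 > 27 → go right. Place as right child of 27.
Insert 43: 43 < 100 → go left; 43 > 22 → go right; 43 > 27 → go right; 43 > 35 → go right. Place as right child of 35.
Insert 75: 75 < 100 → go left; 75 > 22 → go right; 75 > 27 → go right; 75 > 35 → go right; 75 > 43 → go right. Place as right child of 43.
Insert 36: 36 < 100 → go left; 36 > 22 → go right; 36 > 27 → go right; 36 > 35 → go right; 36 < 43 → go left. Place as left child of 43.
Insert 58: 58 < 100 → go left; 58 > 22 → go right; 58 > 27 → go right; 58 > 35 → go right; 58 > 43 → go right; 58 < 75 → go left. Place as left child of 75.
Insert 48: 48 < 100 → go left; 48 > 22 → go right; 48 > 27 → go right; 48 > 35 → go right; 48 > 43 → go right; 48 < 75 → go left; 48 < 58 → go left. Place as left child of 58.
Insert 38: 38 < 100 → go left; 38 > 22 → go right; 38 > 27 → go right; 38 > 35 → go right; 38 < 43 → go left; 38 > 36 → go right. Place as right child of 36.
Insert 60: 60 < 100 → go left; 60 > 22 → go right; 60 > 27 → go right; 60 > 35 → go right; 60 > 43 → go right; 60 < 75 → go left; 60 > 58 → go right. Place as right child of 58.
Insert 17: 17 < 100 → go left; 17 < 22 → go left. Place as left child of 22.
Insert 70: 70 < 100 → go left; 70 > 22 → go right; 70 > 27 → go right; 70 > 35 → go right; 70 > 43 → go right; 70 < 75 → go left; 70 > 58 → go right; 70 > 60 → go right. Place as right child of 60.
Insert 47: 47 < 100 → go left; 47 > 22 → go right; 47 > 27 → go right; 47 > 35 → go right; 47 > 43 → go right; 47 < 75 → go left; 47 < 58 → go left; 47 < 48 → go left. Place as left child of 48.
Insert 76: 76 < 100 → go left; 76 > 22 → go right; 76 > 27 → go right; 76 > 35 → go right; 76 > 43 → go right; 76 > 75 → go right. Place as right child of 75.
Insert 84: 84 < 100 → go left; 84 > 22 → go right; 84 > 27 → go right; 84 > 35 → go right; 84 > 43 → go right; 84 > 75 → go right; 84 > 76 → go right. Place as right child of 76.
Insert 96: 96 < 100 → go left; 96 > 22 → go right; 96 > 27 → go right; 96 > 35 → go right; 96 > 43 → go right; 96 > 75 → go right; 96 > 76 → go right; 96 > 84 → go right. Place as right child of 84.
Insert 68: 68 < 100 → go left; 68 > 22 → go right; 68 > 27 → go right; 68 > 35 → go right; 68 > 43 → go right; 68 < 75 → go left; 68 > 58 → go right; 68 > 60 → go right; 68 < 70 → go left. Place as left child of 70.
Insert 101: 101 > 100 → go right. Place as right child of 100.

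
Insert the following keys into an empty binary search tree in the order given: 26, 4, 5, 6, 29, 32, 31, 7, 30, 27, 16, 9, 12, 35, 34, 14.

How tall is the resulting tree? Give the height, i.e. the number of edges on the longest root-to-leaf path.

8

26: root
4: left child of 26 (depth 1)
5: right child of 4 (depth 2)
6: right child of 5 (depth 3)
29: right child of 26 (depth 1)
32: right child of 29 (depth 2)
31: left child of 32 (depth 3)
7: right child of 6 (depth 4)
30: left child of 31 (depth 4)
27: left child of 29 (depth 2)
16: right child of 7 (depth 5)
9: left child of 16 (depth 6)
12: right child of 9 (depth 7)
35: right child of 32 (depth 3)
34: left child of 35 (depth 4)
14: right child of 12 (depth 8)

The deepest node is 14 at depth 8.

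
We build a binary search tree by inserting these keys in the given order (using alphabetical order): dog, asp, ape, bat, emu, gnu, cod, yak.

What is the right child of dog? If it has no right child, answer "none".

Resulting structure (node: left, right):
  dog: L=asp, R=emu
  asp: L=ape, R=bat
  ape: L=–, R=–
  bat: L=–, R=cod
  emu: L=–, R=gnu
  gnu: L=–, R=yak
  cod: L=–, R=–
  yak: L=–, R=–

emu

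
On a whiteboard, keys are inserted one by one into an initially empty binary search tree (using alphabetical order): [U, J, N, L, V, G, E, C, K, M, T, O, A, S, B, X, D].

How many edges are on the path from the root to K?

Insert U: tree is empty, so U becomes the root.
Insert J: J < U → go left. Place as left child of U.
Insert N: N < U → go left; N > J → go right. Place as right child of J.
Insert L: L < U → go left; L > J → go right; L < N → go left. Place as left child of N.
Insert V: V > U → go right. Place as right child of U.
Insert G: G < U → go left; G < J → go left. Place as left child of J.
Insert E: E < U → go left; E < J → go left; E < G → go left. Place as left child of G.
Insert C: C < U → go left; C < J → go left; C < G → go left; C < E → go left. Place as left child of E.
Insert K: K < U → go left; K > J → go right; K < N → go left; K < L → go left. Place as left child of L.
Insert M: M < U → go left; M > J → go right; M < N → go left; M > L → go right. Place as right child of L.
Insert T: T < U → go left; T > J → go right; T > N → go right. Place as right child of N.
Insert O: O < U → go left; O > J → go right; O > N → go right; O < T → go left. Place as left child of T.
Insert A: A < U → go left; A < J → go left; A < G → go left; A < E → go left; A < C → go left. Place as left child of C.
Insert S: S < U → go left; S > J → go right; S > N → go right; S < T → go left; S > O → go right. Place as right child of O.
Insert B: B < U → go left; B < J → go left; B < G → go left; B < E → go left; B < C → go left; B > A → go right. Place as right child of A.
Insert X: X > U → go right; X > V → go right. Place as right child of V.
Insert D: D < U → go left; D < J → go left; D < G → go left; D < E → go left; D > C → go right. Place as right child of C.

Path to K: U → J → N → L → K, which is 4 edges.

4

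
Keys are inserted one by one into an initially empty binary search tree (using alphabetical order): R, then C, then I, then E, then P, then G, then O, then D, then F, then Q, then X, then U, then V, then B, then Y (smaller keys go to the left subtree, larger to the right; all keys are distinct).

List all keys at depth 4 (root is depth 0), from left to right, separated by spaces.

D G O Q

Insert R: tree is empty, so R becomes the root.
Insert C: C < R → go left. Place as left child of R.
Insert I: I < R → go left; I > C → go right. Place as right child of C.
Insert E: E < R → go left; E > C → go right; E < I → go left. Place as left child of I.
Insert P: P < R → go left; P > C → go right; P > I → go right. Place as right child of I.
Insert G: G < R → go left; G > C → go right; G < I → go left; G > E → go right. Place as right child of E.
Insert O: O < R → go left; O > C → go right; O > I → go right; O < P → go left. Place as left child of P.
Insert D: D < R → go left; D > C → go right; D < I → go left; D < E → go left. Place as left child of E.
Insert F: F < R → go left; F > C → go right; F < I → go left; F > E → go right; F < G → go left. Place as left child of G.
Insert Q: Q < R → go left; Q > C → go right; Q > I → go right; Q > P → go right. Place as right child of P.
Insert X: X > R → go right. Place as right child of R.
Insert U: U > R → go right; U < X → go left. Place as left child of X.
Insert V: V > R → go right; V < X → go left; V > U → go right. Place as right child of U.
Insert B: B < R → go left; B < C → go left. Place as left child of C.
Insert Y: Y > R → go right; Y > X → go right. Place as right child of X.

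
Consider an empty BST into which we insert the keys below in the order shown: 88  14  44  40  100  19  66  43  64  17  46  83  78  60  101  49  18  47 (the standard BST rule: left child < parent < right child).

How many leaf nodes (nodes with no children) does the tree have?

Insert 88: tree is empty, so 88 becomes the root.
Insert 14: 14 < 88 → go left. Place as left child of 88.
Insert 44: 44 < 88 → go left; 44 > 14 → go right. Place as right child of 14.
Insert 40: 40 < 88 → go left; 40 > 14 → go right; 40 < 44 → go left. Place as left child of 44.
Insert 100: 100 > 88 → go right. Place as right child of 88.
Insert 19: 19 < 88 → go left; 19 > 14 → go right; 19 < 44 → go left; 19 < 40 → go left. Place as left child of 40.
Insert 66: 66 < 88 → go left; 66 > 14 → go right; 66 > 44 → go right. Place as right child of 44.
Insert 43: 43 < 88 → go left; 43 > 14 → go right; 43 < 44 → go left; 43 > 40 → go right. Place as right child of 40.
Insert 64: 64 < 88 → go left; 64 > 14 → go right; 64 > 44 → go right; 64 < 66 → go left. Place as left child of 66.
Insert 17: 17 < 88 → go left; 17 > 14 → go right; 17 < 44 → go left; 17 < 40 → go left; 17 < 19 → go left. Place as left child of 19.
Insert 46: 46 < 88 → go left; 46 > 14 → go right; 46 > 44 → go right; 46 < 66 → go left; 46 < 64 → go left. Place as left child of 64.
Insert 83: 83 < 88 → go left; 83 > 14 → go right; 83 > 44 → go right; 83 > 66 → go right. Place as right child of 66.
Insert 78: 78 < 88 → go left; 78 > 14 → go right; 78 > 44 → go right; 78 > 66 → go right; 78 < 83 → go left. Place as left child of 83.
Insert 60: 60 < 88 → go left; 60 > 14 → go right; 60 > 44 → go right; 60 < 66 → go left; 60 < 64 → go left; 60 > 46 → go right. Place as right child of 46.
Insert 101: 101 > 88 → go right; 101 > 100 → go right. Place as right child of 100.
Insert 49: 49 < 88 → go left; 49 > 14 → go right; 49 > 44 → go right; 49 < 66 → go left; 49 < 64 → go left; 49 > 46 → go right; 49 < 60 → go left. Place as left child of 60.
Insert 18: 18 < 88 → go left; 18 > 14 → go right; 18 < 44 → go left; 18 < 40 → go left; 18 < 19 → go left; 18 > 17 → go right. Place as right child of 17.
Insert 47: 47 < 88 → go left; 47 > 14 → go right; 47 > 44 → go right; 47 < 66 → go left; 47 < 64 → go left; 47 > 46 → go right; 47 < 60 → go left; 47 < 49 → go left. Place as left child of 49.

Leaves: 18, 43, 47, 78, 101 — 5 in total.

5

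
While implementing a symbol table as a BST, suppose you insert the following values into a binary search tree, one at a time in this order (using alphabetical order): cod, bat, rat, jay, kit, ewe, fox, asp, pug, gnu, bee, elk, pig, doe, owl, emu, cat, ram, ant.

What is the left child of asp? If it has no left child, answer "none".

cod: root
bat: left child of cod (depth 1)
rat: right child of cod (depth 1)
jay: left child of rat (depth 2)
kit: right child of jay (depth 3)
ewe: left child of jay (depth 3)
fox: right child of ewe (depth 4)
asp: left child of bat (depth 2)
pug: right child of kit (depth 4)
gnu: right child of fox (depth 5)
bee: right child of bat (depth 2)
elk: left child of ewe (depth 4)
pig: left child of pug (depth 5)
doe: left child of elk (depth 5)
owl: left child of pig (depth 6)
emu: right child of elk (depth 5)
cat: right child of bee (depth 3)
ram: right child of pug (depth 5)
ant: left child of asp (depth 3)

ant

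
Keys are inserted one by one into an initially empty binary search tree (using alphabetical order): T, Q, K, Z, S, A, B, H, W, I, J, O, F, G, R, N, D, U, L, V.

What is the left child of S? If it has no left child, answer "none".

R

Insert T: tree is empty, so T becomes the root.
Insert Q: Q < T → go left. Place as left child of T.
Insert K: K < T → go left; K < Q → go left. Place as left child of Q.
Insert Z: Z > T → go right. Place as right child of T.
Insert S: S < T → go left; S > Q → go right. Place as right child of Q.
Insert A: A < T → go left; A < Q → go left; A < K → go left. Place as left child of K.
Insert B: B < T → go left; B < Q → go left; B < K → go left; B > A → go right. Place as right child of A.
Insert H: H < T → go left; H < Q → go left; H < K → go left; H > A → go right; H > B → go right. Place as right child of B.
Insert W: W > T → go right; W < Z → go left. Place as left child of Z.
Insert I: I < T → go left; I < Q → go left; I < K → go left; I > A → go right; I > B → go right; I > H → go right. Place as right child of H.
Insert J: J < T → go left; J < Q → go left; J < K → go left; J > A → go right; J > B → go right; J > H → go right; J > I → go right. Place as right child of I.
Insert O: O < T → go left; O < Q → go left; O > K → go right. Place as right child of K.
Insert F: F < T → go left; F < Q → go left; F < K → go left; F > A → go right; F > B → go right; F < H → go left. Place as left child of H.
Insert G: G < T → go left; G < Q → go left; G < K → go left; G > A → go right; G > B → go right; G < H → go left; G > F → go right. Place as right child of F.
Insert R: R < T → go left; R > Q → go right; R < S → go left. Place as left child of S.
Insert N: N < T → go left; N < Q → go left; N > K → go right; N < O → go left. Place as left child of O.
Insert D: D < T → go left; D < Q → go left; D < K → go left; D > A → go right; D > B → go right; D < H → go left; D < F → go left. Place as left child of F.
Insert U: U > T → go right; U < Z → go left; U < W → go left. Place as left child of W.
Insert L: L < T → go left; L < Q → go left; L > K → go right; L < O → go left; L < N → go left. Place as left child of N.
Insert V: V > T → go right; V < Z → go left; V < W → go left; V > U → go right. Place as right child of U.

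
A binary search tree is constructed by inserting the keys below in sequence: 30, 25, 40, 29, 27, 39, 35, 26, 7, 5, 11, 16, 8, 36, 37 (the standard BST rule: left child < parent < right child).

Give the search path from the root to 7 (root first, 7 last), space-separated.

30 25 7

Insert 30: tree is empty, so 30 becomes the root.
Insert 25: 25 < 30 → go left. Place as left child of 30.
Insert 40: 40 > 30 → go right. Place as right child of 30.
Insert 29: 29 < 30 → go left; 29 > 25 → go right. Place as right child of 25.
Insert 27: 27 < 30 → go left; 27 > 25 → go right; 27 < 29 → go left. Place as left child of 29.
Insert 39: 39 > 30 → go right; 39 < 40 → go left. Place as left child of 40.
Insert 35: 35 > 30 → go right; 35 < 40 → go left; 35 < 39 → go left. Place as left child of 39.
Insert 26: 26 < 30 → go left; 26 > 25 → go right; 26 < 29 → go left; 26 < 27 → go left. Place as left child of 27.
Insert 7: 7 < 30 → go left; 7 < 25 → go left. Place as left child of 25.
Insert 5: 5 < 30 → go left; 5 < 25 → go left; 5 < 7 → go left. Place as left child of 7.
Insert 11: 11 < 30 → go left; 11 < 25 → go left; 11 > 7 → go right. Place as right child of 7.
Insert 16: 16 < 30 → go left; 16 < 25 → go left; 16 > 7 → go right; 16 > 11 → go right. Place as right child of 11.
Insert 8: 8 < 30 → go left; 8 < 25 → go left; 8 > 7 → go right; 8 < 11 → go left. Place as left child of 11.
Insert 36: 36 > 30 → go right; 36 < 40 → go left; 36 < 39 → go left; 36 > 35 → go right. Place as right child of 35.
Insert 37: 37 > 30 → go right; 37 < 40 → go left; 37 < 39 → go left; 37 > 35 → go right; 37 > 36 → go right. Place as right child of 36.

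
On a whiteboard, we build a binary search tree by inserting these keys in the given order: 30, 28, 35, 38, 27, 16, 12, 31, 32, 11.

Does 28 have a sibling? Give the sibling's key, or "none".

30: root
28: left child of 30 (depth 1)
35: right child of 30 (depth 1)
38: right child of 35 (depth 2)
27: left child of 28 (depth 2)
16: left child of 27 (depth 3)
12: left child of 16 (depth 4)
31: left child of 35 (depth 2)
32: right child of 31 (depth 3)
11: left child of 12 (depth 5)

28's parent is 30; the other child of 30 is 35.

35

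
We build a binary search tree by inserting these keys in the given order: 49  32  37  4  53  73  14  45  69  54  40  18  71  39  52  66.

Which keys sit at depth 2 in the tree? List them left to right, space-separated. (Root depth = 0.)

4 37 52 73

Resulting structure (node: left, right):
  49: L=32, R=53
  32: L=4, R=37
  37: L=–, R=45
  4: L=–, R=14
  53: L=52, R=73
  73: L=69, R=–
  14: L=–, R=18
  45: L=40, R=–
  69: L=54, R=71
  54: L=–, R=66
  40: L=39, R=–
  18: L=–, R=–
  71: L=–, R=–
  39: L=–, R=–
  52: L=–, R=–
  66: L=–, R=–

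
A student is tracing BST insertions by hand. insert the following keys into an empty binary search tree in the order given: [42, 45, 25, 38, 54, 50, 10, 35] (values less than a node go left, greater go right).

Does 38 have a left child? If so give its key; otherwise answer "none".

35

42: root
45: right child of 42 (depth 1)
25: left child of 42 (depth 1)
38: right child of 25 (depth 2)
54: right child of 45 (depth 2)
50: left child of 54 (depth 3)
10: left child of 25 (depth 2)
35: left child of 38 (depth 3)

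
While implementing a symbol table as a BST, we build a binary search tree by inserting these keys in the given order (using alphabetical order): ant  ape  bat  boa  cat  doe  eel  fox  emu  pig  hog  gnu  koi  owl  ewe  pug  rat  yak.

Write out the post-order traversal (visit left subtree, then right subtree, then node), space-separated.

Insert ant: tree is empty, so ant becomes the root.
Insert ape: ape > ant → go right. Place as right child of ant.
Insert bat: bat > ant → go right; bat > ape → go right. Place as right child of ape.
Insert boa: boa > ant → go right; boa > ape → go right; boa > bat → go right. Place as right child of bat.
Insert cat: cat > ant → go right; cat > ape → go right; cat > bat → go right; cat > boa → go right. Place as right child of boa.
Insert doe: doe > ant → go right; doe > ape → go right; doe > bat → go right; doe > boa → go right; doe > cat → go right. Place as right child of cat.
Insert eel: eel > ant → go right; eel > ape → go right; eel > bat → go right; eel > boa → go right; eel > cat → go right; eel > doe → go right. Place as right child of doe.
Insert fox: fox > ant → go right; fox > ape → go right; fox > bat → go right; fox > boa → go right; fox > cat → go right; fox > doe → go right; fox > eel → go right. Place as right child of eel.
Insert emu: emu > ant → go right; emu > ape → go right; emu > bat → go right; emu > boa → go right; emu > cat → go right; emu > doe → go right; emu > eel → go right; emu < fox → go left. Place as left child of fox.
Insert pig: pig > ant → go right; pig > ape → go right; pig > bat → go right; pig > boa → go right; pig > cat → go right; pig > doe → go right; pig > eel → go right; pig > fox → go right. Place as right child of fox.
Insert hog: hog > ant → go right; hog > ape → go right; hog > bat → go right; hog > boa → go right; hog > cat → go right; hog > doe → go right; hog > eel → go right; hog > fox → go right; hog < pig → go left. Place as left child of pig.
Insert gnu: gnu > ant → go right; gnu > ape → go right; gnu > bat → go right; gnu > boa → go right; gnu > cat → go right; gnu > doe → go right; gnu > eel → go right; gnu > fox → go right; gnu < pig → go left; gnu < hog → go left. Place as left child of hog.
Insert koi: koi > ant → go right; koi > ape → go right; koi > bat → go right; koi > boa → go right; koi > cat → go right; koi > doe → go right; koi > eel → go right; koi > fox → go right; koi < pig → go left; koi > hog → go right. Place as right child of hog.
Insert owl: owl > ant → go right; owl > ape → go right; owl > bat → go right; owl > boa → go right; owl > cat → go right; owl > doe → go right; owl > eel → go right; owl > fox → go right; owl < pig → go left; owl > hog → go right; owl > koi → go right. Place as right child of koi.
Insert ewe: ewe > ant → go right; ewe > ape → go right; ewe > bat → go right; ewe > boa → go right; ewe > cat → go right; ewe > doe → go right; ewe > eel → go right; ewe < fox → go left; ewe > emu → go right. Place as right child of emu.
Insert pug: pug > ant → go right; pug > ape → go right; pug > bat → go right; pug > boa → go right; pug > cat → go right; pug > doe → go right; pug > eel → go right; pug > fox → go right; pug > pig → go right. Place as right child of pig.
Insert rat: rat > ant → go right; rat > ape → go right; rat > bat → go right; rat > boa → go right; rat > cat → go right; rat > doe → go right; rat > eel → go right; rat > fox → go right; rat > pig → go right; rat > pug → go right. Place as right child of pug.
Insert yak: yak > ant → go right; yak > ape → go right; yak > bat → go right; yak > boa → go right; yak > cat → go right; yak > doe → go right; yak > eel → go right; yak > fox → go right; yak > pig → go right; yak > pug → go right; yak > rat → go right. Place as right child of rat.

ewe emu gnu owl koi hog yak rat pug pig fox eel doe cat boa bat ape ant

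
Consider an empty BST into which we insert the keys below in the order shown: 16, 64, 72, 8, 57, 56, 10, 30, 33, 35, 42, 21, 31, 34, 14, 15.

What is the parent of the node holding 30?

16: root
64: right child of 16 (depth 1)
72: right child of 64 (depth 2)
8: left child of 16 (depth 1)
57: left child of 64 (depth 2)
56: left child of 57 (depth 3)
10: right child of 8 (depth 2)
30: left child of 56 (depth 4)
33: right child of 30 (depth 5)
35: right child of 33 (depth 6)
42: right child of 35 (depth 7)
21: left child of 30 (depth 5)
31: left child of 33 (depth 6)
34: left child of 35 (depth 7)
14: right child of 10 (depth 3)
15: right child of 14 (depth 4)

56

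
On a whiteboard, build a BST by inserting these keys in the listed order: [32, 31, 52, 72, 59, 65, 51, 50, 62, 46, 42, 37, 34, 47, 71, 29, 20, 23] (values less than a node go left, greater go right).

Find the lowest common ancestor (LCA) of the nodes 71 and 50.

52

Insert 32: tree is empty, so 32 becomes the root.
Insert 31: 31 < 32 → go left. Place as left child of 32.
Insert 52: 52 > 32 → go right. Place as right child of 32.
Insert 72: 72 > 32 → go right; 72 > 52 → go right. Place as right child of 52.
Insert 59: 59 > 32 → go right; 59 > 52 → go right; 59 < 72 → go left. Place as left child of 72.
Insert 65: 65 > 32 → go right; 65 > 52 → go right; 65 < 72 → go left; 65 > 59 → go right. Place as right child of 59.
Insert 51: 51 > 32 → go right; 51 < 52 → go left. Place as left child of 52.
Insert 50: 50 > 32 → go right; 50 < 52 → go left; 50 < 51 → go left. Place as left child of 51.
Insert 62: 62 > 32 → go right; 62 > 52 → go right; 62 < 72 → go left; 62 > 59 → go right; 62 < 65 → go left. Place as left child of 65.
Insert 46: 46 > 32 → go right; 46 < 52 → go left; 46 < 51 → go left; 46 < 50 → go left. Place as left child of 50.
Insert 42: 42 > 32 → go right; 42 < 52 → go left; 42 < 51 → go left; 42 < 50 → go left; 42 < 46 → go left. Place as left child of 46.
Insert 37: 37 > 32 → go right; 37 < 52 → go left; 37 < 51 → go left; 37 < 50 → go left; 37 < 46 → go left; 37 < 42 → go left. Place as left child of 42.
Insert 34: 34 > 32 → go right; 34 < 52 → go left; 34 < 51 → go left; 34 < 50 → go left; 34 < 46 → go left; 34 < 42 → go left; 34 < 37 → go left. Place as left child of 37.
Insert 47: 47 > 32 → go right; 47 < 52 → go left; 47 < 51 → go left; 47 < 50 → go left; 47 > 46 → go right. Place as right child of 46.
Insert 71: 71 > 32 → go right; 71 > 52 → go right; 71 < 72 → go left; 71 > 59 → go right; 71 > 65 → go right. Place as right child of 65.
Insert 29: 29 < 32 → go left; 29 < 31 → go left. Place as left child of 31.
Insert 20: 20 < 32 → go left; 20 < 31 → go left; 20 < 29 → go left. Place as left child of 29.
Insert 23: 23 < 32 → go left; 23 < 31 → go left; 23 < 29 → go left; 23 > 20 → go right. Place as right child of 20.

Path to 71: 32 → 52 → 72 → 59 → 65 → 71
Path to 50: 32 → 52 → 51 → 50
The paths share a prefix ending at 52, then split left and right.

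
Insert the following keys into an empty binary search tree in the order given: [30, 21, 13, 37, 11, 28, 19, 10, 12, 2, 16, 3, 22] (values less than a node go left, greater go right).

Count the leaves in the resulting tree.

Resulting structure (node: left, right):
  30: L=21, R=37
  21: L=13, R=28
  13: L=11, R=19
  37: L=–, R=–
  11: L=10, R=12
  28: L=22, R=–
  19: L=16, R=–
  10: L=2, R=–
  12: L=–, R=–
  2: L=–, R=3
  16: L=–, R=–
  3: L=–, R=–
  22: L=–, R=–

Leaves: 3, 12, 16, 22, 37 — 5 in total.

5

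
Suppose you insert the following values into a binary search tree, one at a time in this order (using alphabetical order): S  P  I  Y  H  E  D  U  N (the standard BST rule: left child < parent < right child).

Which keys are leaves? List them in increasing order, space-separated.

Insert S: tree is empty, so S becomes the root.
Insert P: P < S → go left. Place as left child of S.
Insert I: I < S → go left; I < P → go left. Place as left child of P.
Insert Y: Y > S → go right. Place as right child of S.
Insert H: H < S → go left; H < P → go left; H < I → go left. Place as left child of I.
Insert E: E < S → go left; E < P → go left; E < I → go left; E < H → go left. Place as left child of H.
Insert D: D < S → go left; D < P → go left; D < I → go left; D < H → go left; D < E → go left. Place as left child of E.
Insert U: U > S → go right; U < Y → go left. Place as left child of Y.
Insert N: N < S → go left; N < P → go left; N > I → go right. Place as right child of I.

D N U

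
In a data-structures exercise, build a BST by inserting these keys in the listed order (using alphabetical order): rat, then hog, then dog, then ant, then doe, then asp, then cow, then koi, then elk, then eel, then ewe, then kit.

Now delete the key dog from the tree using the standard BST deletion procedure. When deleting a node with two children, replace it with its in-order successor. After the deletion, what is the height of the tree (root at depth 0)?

rat: root
hog: left child of rat (depth 1)
dog: left child of hog (depth 2)
ant: left child of dog (depth 3)
doe: right child of ant (depth 4)
asp: left child of doe (depth 5)
cow: right child of asp (depth 6)
koi: right child of hog (depth 2)
elk: right child of dog (depth 3)
eel: left child of elk (depth 4)
ewe: right child of elk (depth 4)
kit: left child of koi (depth 3)

Delete dog (two children — replace with in-order successor).
After deletion, deepest node is cow at depth 6.

6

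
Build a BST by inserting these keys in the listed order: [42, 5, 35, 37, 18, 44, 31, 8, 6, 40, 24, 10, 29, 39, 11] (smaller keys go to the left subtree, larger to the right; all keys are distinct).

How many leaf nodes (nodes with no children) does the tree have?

5

Resulting structure (node: left, right):
  42: L=5, R=44
  5: L=–, R=35
  35: L=18, R=37
  37: L=–, R=40
  18: L=8, R=31
  44: L=–, R=–
  31: L=24, R=–
  8: L=6, R=10
  6: L=–, R=–
  40: L=39, R=–
  24: L=–, R=29
  10: L=–, R=11
  29: L=–, R=–
  39: L=–, R=–
  11: L=–, R=–

Leaves: 6, 11, 29, 39, 44 — 5 in total.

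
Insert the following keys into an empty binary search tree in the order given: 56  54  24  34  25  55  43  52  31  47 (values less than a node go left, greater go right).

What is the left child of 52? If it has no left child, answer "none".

47

Resulting structure (node: left, right):
  56: L=54, R=–
  54: L=24, R=55
  24: L=–, R=34
  34: L=25, R=43
  25: L=–, R=31
  55: L=–, R=–
  43: L=–, R=52
  52: L=47, R=–
  31: L=–, R=–
  47: L=–, R=–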